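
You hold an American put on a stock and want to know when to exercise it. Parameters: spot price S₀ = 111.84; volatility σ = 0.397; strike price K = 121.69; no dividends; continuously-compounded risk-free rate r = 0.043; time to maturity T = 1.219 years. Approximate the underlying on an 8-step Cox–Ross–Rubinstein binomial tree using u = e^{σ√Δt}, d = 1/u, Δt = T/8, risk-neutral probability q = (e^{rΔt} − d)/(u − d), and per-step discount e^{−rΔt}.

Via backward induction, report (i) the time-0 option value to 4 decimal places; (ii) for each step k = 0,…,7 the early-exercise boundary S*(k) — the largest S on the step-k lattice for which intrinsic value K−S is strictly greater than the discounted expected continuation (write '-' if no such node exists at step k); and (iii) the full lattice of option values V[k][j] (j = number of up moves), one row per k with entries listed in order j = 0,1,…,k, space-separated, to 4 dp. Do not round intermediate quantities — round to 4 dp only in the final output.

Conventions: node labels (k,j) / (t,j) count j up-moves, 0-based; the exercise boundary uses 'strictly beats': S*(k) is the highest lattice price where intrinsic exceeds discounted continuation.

Δt=0.15238  u=1.16762  d=0.85644  q=0.48246  discount=0.99347
step 8 (expiry): payoffs max(K−S,0) = 89.3175 77.5551 61.5191 39.6564 9.8500 0.0000 0.0000 0.0000 0.0000
step 7: (k=7,j=0): S=37.7989, K−S=83.8911, hold=83.0964 ⇒ V=83.8911 exercise | (k=7,j=1): S=51.5329, K−S=70.1571, hold=69.3624 ⇒ V=70.1571 exercise | (k=7,j=2): S=70.2570, K−S=51.4330, hold=50.6383 ⇒ V=51.4330 exercise | (k=7,j=3): S=95.7844, K−S=25.9056, hold=25.1109 ⇒ V=25.9056 exercise | (k=7,j=4): S=130.5869, K−S=0.0000, hold=5.0645 ⇒ V=5.0645 continue | (k=7,j=5): S=178.0348, K−S=0.0000, hold=0.0000 ⇒ V=0.0000 continue | (k=7,j=6): S=242.7225, K−S=0.0000, hold=0.0000 ⇒ V=0.0000 continue | (k=7,j=7): S=330.9140, K−S=0.0000, hold=0.0000 ⇒ V=0.0000 continue  boundary S*=95.7844
step 6: (k=6,j=0): S=44.1349, K−S=77.5551, hold=76.7604 ⇒ V=77.5551 exercise | (k=6,j=1): S=60.1709, K−S=61.5191, hold=60.7243 ⇒ V=61.5191 exercise | (k=6,j=2): S=82.0336, K−S=39.6564, hold=38.8616 ⇒ V=39.6564 exercise | (k=6,j=3): S=111.8400, K−S=9.8500, hold=15.7471 ⇒ V=15.7471 continue | (k=6,j=4): S=152.4763, K−S=0.0000, hold=2.6040 ⇒ V=2.6040 continue | (k=6,j=5): S=207.8775, K−S=0.0000, hold=0.0000 ⇒ V=0.0000 continue | (k=6,j=6): S=283.4083, K−S=0.0000, hold=0.0000 ⇒ V=0.0000 continue  boundary S*=82.0336
step 5: (k=5,j=0): S=51.5329, K−S=70.1571, hold=69.3624 ⇒ V=70.1571 exercise | (k=5,j=1): S=70.2570, K−S=51.4330, hold=50.6383 ⇒ V=51.4330 exercise | (k=5,j=2): S=95.7844, K−S=25.9056, hold=27.9375 ⇒ V=27.9375 continue | (k=5,j=3): S=130.5869, K−S=0.0000, hold=9.3446 ⇒ V=9.3446 continue | (k=5,j=4): S=178.0348, K−S=0.0000, hold=1.3389 ⇒ V=1.3389 continue | (k=5,j=5): S=242.7225, K−S=0.0000, hold=0.0000 ⇒ V=0.0000 continue  boundary S*=70.2570
step 4: (k=4,j=0): S=60.1709, K−S=61.5191, hold=60.7243 ⇒ V=61.5191 exercise | (k=4,j=1): S=82.0336, K−S=39.6564, hold=39.8355 ⇒ V=39.8355 continue | (k=4,j=2): S=111.8400, K−S=9.8500, hold=18.8433 ⇒ V=18.8433 continue | (k=4,j=3): S=152.4763, K−S=0.0000, hold=5.4464 ⇒ V=5.4464 continue | (k=4,j=4): S=207.8775, K−S=0.0000, hold=0.6884 ⇒ V=0.6884 continue  boundary S*=60.1709
step 3: (k=3,j=0): S=70.2570, K−S=51.4330, hold=50.7242 ⇒ V=51.4330 exercise | (k=3,j=1): S=95.7844, K−S=25.9056, hold=29.5136 ⇒ V=29.5136 continue | (k=3,j=2): S=130.5869, K−S=0.0000, hold=12.2990 ⇒ V=12.2990 continue | (k=3,j=3): S=178.0348, K−S=0.0000, hold=3.1303 ⇒ V=3.1303 continue  boundary S*=70.2570
step 2: (k=2,j=0): S=82.0336, K−S=39.6564, hold=40.5910 ⇒ V=40.5910 continue | (k=2,j=1): S=111.8400, K−S=9.8500, hold=21.0697 ⇒ V=21.0697 continue | (k=2,j=2): S=152.4763, K−S=0.0000, hold=7.8240 ⇒ V=7.8240 continue  boundary S*=-
step 1: (k=1,j=0): S=95.7844, K−S=25.9056, hold=30.9692 ⇒ V=30.9692 continue | (k=1,j=1): S=130.5869, K−S=0.0000, hold=14.5833 ⇒ V=14.5833 continue  boundary S*=-
step 0: (k=0,j=0): S=111.8400, K−S=9.8500, hold=22.9131 ⇒ V=22.9131 continue  boundary S*=-

price = 22.9131
boundary = - - - 70.2570 60.1709 70.2570 82.0336 95.7844
tree:
22.9131
30.9692 14.5833
40.5910 21.0697 7.8240
51.4330 29.5136 12.2990 3.1303
61.5191 39.8355 18.8433 5.4464 0.6884
70.1571 51.4330 27.9375 9.3446 1.3389 0.0000
77.5551 61.5191 39.6564 15.7471 2.6040 0.0000 0.0000
83.8911 70.1571 51.4330 25.9056 5.0645 0.0000 0.0000 0.0000
89.3175 77.5551 61.5191 39.6564 9.8500 0.0000 0.0000 0.0000 0.0000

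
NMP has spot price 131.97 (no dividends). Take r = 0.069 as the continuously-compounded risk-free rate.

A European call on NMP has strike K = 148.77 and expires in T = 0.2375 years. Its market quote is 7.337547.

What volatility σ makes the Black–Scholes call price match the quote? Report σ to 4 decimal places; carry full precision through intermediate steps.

sigma = 0.4936

At σ = 0.4936 the Black–Scholes value reproduces the quote:
σ√T = 0.4936·√0.2375 = 0.240551
d₁ = (ln(S/K) + (r+σ²/2)T) / (σ√T) = (ln(131.97/148.77) + (0.069+0.4936²/2)·0.2375) / 0.240551 = (-0.119827 + 0.045320) / 0.240551 = -0.309735
d₂ = d₁ − σ√T = -0.309735 − 0.240551 = -0.550286
e^{−rT} = 0.983746
N(d₁) = 0.378381,  N(d₂) = 0.291062
V = S·N(d₁) − K·e^{−rT}·N(d₂) = 49.934978 − 42.597431 = 7.337547 (the quoted price), and the Black–Scholes price is strictly increasing in σ, so σ is unique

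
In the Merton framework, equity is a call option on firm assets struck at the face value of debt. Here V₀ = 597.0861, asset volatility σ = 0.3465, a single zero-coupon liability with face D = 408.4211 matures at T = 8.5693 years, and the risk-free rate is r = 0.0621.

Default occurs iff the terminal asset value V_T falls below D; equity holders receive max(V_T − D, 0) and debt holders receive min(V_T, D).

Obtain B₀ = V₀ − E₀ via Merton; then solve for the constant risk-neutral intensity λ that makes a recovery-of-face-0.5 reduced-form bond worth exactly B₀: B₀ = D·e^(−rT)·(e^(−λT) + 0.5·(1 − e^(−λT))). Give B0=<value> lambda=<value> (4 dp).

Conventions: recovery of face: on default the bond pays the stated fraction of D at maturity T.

Equity is a call on the firm's assets struck at D = 408.4211:
d₁ = [ln(V₀/D) + (r + σ²/2)T] / (σ√T)
   = [ln(597.0861/408.4211) + (0.0621 + 0.5·0.3465²)·8.5693] / (0.3465·√8.5693)
   = [0.379763 + 1.046578] / 1.014322 = 1.406201
d₂ = d₁ − σ√T = 1.406201 − 1.014322 = 0.391879
N(d₁) = 0.920168,  N(d₂) = 0.652426,  e^(−rT) = 0.587339
E₀ = V₀·N(d₁) − D·e^(−rT)·N(d₂)
   = 597.0861·0.920168 − 408.4211·0.587339·0.652426 = 392.914403
B₀ = V₀ − E₀ = 597.0861 − 392.914403 = 204.171697
e^(−λT) = (B₀·e^(rT)/D − 0.5)/(1 − 0.5) = (204.1717·1.702595/408.4211 − 0.5)/0.5 = 0.70227104
λ = −ln(0.70227104)/8.5693 = 0.041244

B0=204.1717 lambda=0.0412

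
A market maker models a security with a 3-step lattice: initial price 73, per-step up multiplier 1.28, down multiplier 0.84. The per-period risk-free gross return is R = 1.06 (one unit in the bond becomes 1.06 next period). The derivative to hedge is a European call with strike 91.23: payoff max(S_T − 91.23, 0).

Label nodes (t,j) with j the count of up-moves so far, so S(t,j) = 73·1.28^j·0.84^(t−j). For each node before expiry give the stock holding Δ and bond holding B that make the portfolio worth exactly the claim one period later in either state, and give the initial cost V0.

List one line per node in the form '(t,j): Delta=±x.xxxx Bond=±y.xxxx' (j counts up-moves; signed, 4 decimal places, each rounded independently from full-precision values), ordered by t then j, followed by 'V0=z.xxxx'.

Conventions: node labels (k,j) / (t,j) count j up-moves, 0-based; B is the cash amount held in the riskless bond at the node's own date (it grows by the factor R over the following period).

No-arbitrage ⇒ martingale measure with p* = (R−d)/(u−d) = 0.5000.
Terminal payoffs: V(3,0)=0.0000, V(3,1)=0.0000, V(3,2)=9.2367, V(3,3)=61.8621
Node (2,0) S=51.5088: V=(p*·0.0000+(1−p*)·0.0000)/1.06=0.0000; Δ=(0.0000−0.0000)/(65.9313−43.2674)=0.0000; B=V−Δ·S=0.0000
Node (2,1) S=78.4896: V=(p*·9.2367+(1−p*)·0.0000)/1.06=4.3569; Δ=(9.2367−0.0000)/(100.4667−65.9313)=0.2675; B=V−Δ·S=-16.6355
Node (2,2) S=119.6032: V=(p*·61.8621+(1−p*)·9.2367)/1.06=33.5372; Δ=(61.8621−9.2367)/(153.0921−100.4667)=1.0000; B=V−Δ·S=-86.0660
Node (1,0) S=61.3200: V=(p*·4.3569+(1−p*)·0.0000)/1.06=2.0552; Δ=(4.3569−0.0000)/(78.4896−51.5088)=0.1615; B=V−Δ·S=-7.8470
Node (1,1) S=93.4400: V=(p*·33.5372+(1−p*)·4.3569)/1.06=17.8746; Δ=(33.5372−4.3569)/(119.6032−78.4896)=0.7097; B=V−Δ·S=-48.4441
Node (0,0) S=73.0000: V=(p*·17.8746+(1−p*)·2.0552)/1.06=9.4008; Δ=(17.8746−2.0552)/(93.4400−61.3200)=0.4925; B=V−Δ·S=-26.5524
Check: Δ(0,0)·S0 + B(0,0) = 9.4008 = V0.

(0,0): Delta=0.4925 Bond=-26.5524
(1,0): Delta=0.1615 Bond=-7.8470
(1,1): Delta=0.7097 Bond=-48.4441
(2,0): Delta=0.0000 Bond=0.0000
(2,1): Delta=0.2675 Bond=-16.6355
(2,2): Delta=1.0000 Bond=-86.0660
V0=9.4008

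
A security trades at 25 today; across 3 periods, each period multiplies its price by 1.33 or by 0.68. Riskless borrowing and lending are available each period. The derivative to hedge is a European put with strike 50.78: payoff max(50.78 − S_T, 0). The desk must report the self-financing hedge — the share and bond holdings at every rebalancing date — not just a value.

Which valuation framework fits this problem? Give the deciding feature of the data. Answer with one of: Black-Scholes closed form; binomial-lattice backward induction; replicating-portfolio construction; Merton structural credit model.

Key observation: the mandate to exhibit the hedge at every date and state singles out the replicating-portfolio construction on the 3-period tree with factors 1.33 and 0.68 from 25.

framework: replicating-portfolio construction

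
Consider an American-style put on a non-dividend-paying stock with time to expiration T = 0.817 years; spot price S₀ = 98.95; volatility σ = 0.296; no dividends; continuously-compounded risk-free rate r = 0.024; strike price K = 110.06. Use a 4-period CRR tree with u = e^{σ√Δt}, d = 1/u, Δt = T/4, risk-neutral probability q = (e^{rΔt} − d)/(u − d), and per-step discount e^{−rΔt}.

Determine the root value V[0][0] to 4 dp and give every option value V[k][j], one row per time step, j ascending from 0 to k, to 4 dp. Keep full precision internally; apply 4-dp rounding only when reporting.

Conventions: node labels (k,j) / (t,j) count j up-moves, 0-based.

price = 17.0187
tree:
17.0187
24.7388 8.9908
34.3382 14.7930 2.9188
43.8195 23.4998 5.6946 0.0000
52.1137 34.3382 11.1100 0.0000 0.0000

params: Δt=0.20425 u=1.14313 d=0.87479 q=0.48492 e^(-rΔt)=0.99511
t_4 payoffs: 52.1137 34.3382 11.1100 0.0000 0.0000
k=3: node(3,0) S=66.2405 payoff=43.8195 vs cont=43.2813 → 43.8195 [stop]  node(3,1) S=86.5602 payoff=23.4998 vs cont=22.9616 → 23.4998 [stop]  node(3,2) S=113.1132 payoff=0.0000 vs cont=5.6946 → 5.6946 [wait]  node(3,3) S=147.8115 payoff=0.0000 vs cont=0.0000 → 0.0000 [wait]
k=2: node(2,0) S=75.7218 payoff=34.3382 vs cont=33.8000 → 34.3382 [stop]  node(2,1) S=98.9500 payoff=11.1100 vs cont=14.7930 → 14.7930 [wait]  node(2,2) S=129.3036 payoff=0.0000 vs cont=2.9188 → 2.9188 [wait]
k=1: node(1,0) S=86.5602 payoff=23.4998 vs cont=24.7388 → 24.7388 [wait]  node(1,1) S=113.1132 payoff=0.0000 vs cont=8.9908 → 8.9908 [wait]
k=0: node(0,0) S=98.9500 payoff=11.1100 vs cont=17.0187 → 17.0187 [wait]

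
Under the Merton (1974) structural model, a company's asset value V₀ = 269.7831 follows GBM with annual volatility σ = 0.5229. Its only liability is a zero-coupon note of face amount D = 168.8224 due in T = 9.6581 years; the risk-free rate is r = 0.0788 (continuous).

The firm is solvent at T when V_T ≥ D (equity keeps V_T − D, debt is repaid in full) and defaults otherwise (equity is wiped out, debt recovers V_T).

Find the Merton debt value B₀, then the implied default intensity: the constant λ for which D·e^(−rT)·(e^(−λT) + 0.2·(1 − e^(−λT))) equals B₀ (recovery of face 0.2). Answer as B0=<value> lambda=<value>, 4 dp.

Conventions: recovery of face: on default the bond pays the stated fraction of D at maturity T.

B0=53.4070 lambda=0.0535

Apply the equity-as-call identities (strike 168.8224, horizon 9.6581 years):
d₁ = [ln(V₀/D) + (r + σ²/2)T] / (σ√T)
   = [ln(269.7831/168.8224) + (0.0788 + 0.5·0.5229²)·9.6581] / (0.5229·√9.6581)
   = [0.468771 + 2.081438] / 1.625042 = 1.569319
d₂ = d₁ − σ√T = 1.569319 − 1.625042 = -0.055722
N(d₁) = 0.941713,  N(d₂) = 0.477782,  e^(−rT) = 0.467172
E₀ = V₀·N(d₁) − D·e^(−rT)·N(d₂)
   = 269.7831·0.941713 − 168.8224·0.467172·0.477782 = 216.376134
B₀ = V₀ − E₀ = 269.7831 − 216.376134 = 53.406966
e^(−λT) = (B₀·e^(rT)/D − 0.2)/(1 − 0.2) = (53.4070·2.140540/168.8224 − 0.2)/0.8 = 0.59645045
λ = −ln(0.59645045)/9.6581 = 0.053505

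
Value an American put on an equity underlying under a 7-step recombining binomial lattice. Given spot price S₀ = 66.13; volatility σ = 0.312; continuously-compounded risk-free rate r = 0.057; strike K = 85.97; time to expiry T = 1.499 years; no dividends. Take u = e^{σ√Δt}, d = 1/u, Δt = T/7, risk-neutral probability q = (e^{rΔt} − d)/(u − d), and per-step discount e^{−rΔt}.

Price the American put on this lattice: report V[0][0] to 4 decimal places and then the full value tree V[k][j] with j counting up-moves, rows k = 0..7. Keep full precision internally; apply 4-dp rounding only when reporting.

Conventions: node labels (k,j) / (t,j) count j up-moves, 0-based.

price = 21.1609
tree:
21.1609
28.7306 14.2943
36.4259 20.6439 8.4506
43.0867 28.7306 13.2607 3.9661
48.8520 36.4259 20.0179 6.9947 1.1097
53.8421 43.0867 28.7306 12.0093 2.2755 0.0000
58.1614 48.8520 36.4259 19.8400 4.6662 0.0000 0.0000
61.9001 53.8421 43.0867 28.7306 9.5685 0.0000 0.0000 0.0000

Δt=0.21414, u=1.15532, d=0.86556, q=0.50635, disc=e^(-rΔt)=0.98787
k=7 terminal: V=max(K-S,0) → 61.9001 53.8421 43.0867 28.7306 9.5685 0.0000 0.0000 0.0000
k=6: j=0 S=27.8086 intr=58.1614 cont=57.1185 V=58.1614[EX]; j=1 S=37.1180 intr=48.8520 cont=47.8090 V=48.8520[EX]; j=2 S=49.5441 intr=36.4259 cont=35.3829 V=36.4259[EX]; j=3 S=66.1300 intr=19.8400 cont=18.7970 V=19.8400[EX]; j=4 S=88.2684 intr=0.0000 cont=4.6662 V=4.6662[hold]; j=5 S=117.8181 intr=0.0000 cont=0.0000 V=0.0000[hold]; j=6 S=157.2601 intr=0.0000 cont=0.0000 V=0.0000[hold]
k=5: j=0 S=32.1279 intr=53.8421 cont=52.7992 V=53.8421[EX]; j=1 S=42.8833 intr=43.0867 cont=42.0437 V=43.0867[EX]; j=2 S=57.2394 intr=28.7306 cont=27.6876 V=28.7306[EX]; j=3 S=76.4015 intr=9.5685 cont=12.0093 V=12.0093[hold]; j=4 S=101.9785 intr=0.0000 cont=2.2755 V=2.2755[hold]; j=5 S=136.1179 intr=0.0000 cont=0.0000 V=0.0000[hold]
k=4: j=0 S=37.1180 intr=48.8520 cont=47.8090 V=48.8520[EX]; j=1 S=49.5441 intr=36.4259 cont=35.3829 V=36.4259[EX]; j=2 S=66.1300 intr=19.8400 cont=20.0179 V=20.0179[hold]; j=3 S=88.2684 intr=0.0000 cont=6.9947 V=6.9947[hold]; j=4 S=117.8181 intr=0.0000 cont=1.1097 V=1.1097[hold]
k=3: j=0 S=42.8833 intr=43.0867 cont=42.0437 V=43.0867[EX]; j=1 S=57.2394 intr=28.7306 cont=27.7766 V=28.7306[EX]; j=2 S=76.4015 intr=9.5685 cont=13.2607 V=13.2607[hold]; j=3 S=101.9785 intr=0.0000 cont=3.9661 V=3.9661[hold]
k=2: j=0 S=49.5441 intr=36.4259 cont=35.3829 V=36.4259[EX]; j=1 S=66.1300 intr=19.8400 cont=20.6439 V=20.6439[hold]; j=2 S=88.2684 intr=0.0000 cont=8.4506 V=8.4506[hold]
k=1: j=0 S=57.2394 intr=28.7306 cont=28.0897 V=28.7306[EX]; j=1 S=76.4015 intr=9.5685 cont=14.2943 V=14.2943[hold]
k=0: j=0 S=66.1300 intr=19.8400 cont=21.1609 V=21.1609[hold]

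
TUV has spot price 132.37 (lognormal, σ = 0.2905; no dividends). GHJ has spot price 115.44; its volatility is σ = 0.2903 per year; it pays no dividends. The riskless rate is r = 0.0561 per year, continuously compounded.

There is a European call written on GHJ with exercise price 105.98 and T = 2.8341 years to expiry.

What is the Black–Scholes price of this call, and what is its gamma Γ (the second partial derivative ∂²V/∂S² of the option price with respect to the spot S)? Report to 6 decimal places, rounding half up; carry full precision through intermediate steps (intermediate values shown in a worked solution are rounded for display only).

σ√T = 0.2903·√2.8341 = 0.488714
d₁ = (ln(S/K) + (r+σ²/2)T) / (σ√T) = (ln(115.44/105.98) + (0.0561+0.2903²/2)·2.8341) / 0.488714 = (0.085501 + 0.278414) / 0.488714 = 0.744636
d₂ = d₁ − σ√T = 0.744636 − 0.488714 = 0.255923
e^{−rT} = 0.853002
N(d₁) = 0.771754,  N(d₂) = 0.600995
Call price V = S·N(d₁) − K·e^{−rT}·N(d₂) = 89.091309 − 54.330635 = 34.760675
φ(d₁) = (1/√(2π))·e^{−d₁²/2} = 0.302347
Γ = φ(d₁) / (S·σ·√T) = 0.005359

price = 34.760675
Γ = 0.005359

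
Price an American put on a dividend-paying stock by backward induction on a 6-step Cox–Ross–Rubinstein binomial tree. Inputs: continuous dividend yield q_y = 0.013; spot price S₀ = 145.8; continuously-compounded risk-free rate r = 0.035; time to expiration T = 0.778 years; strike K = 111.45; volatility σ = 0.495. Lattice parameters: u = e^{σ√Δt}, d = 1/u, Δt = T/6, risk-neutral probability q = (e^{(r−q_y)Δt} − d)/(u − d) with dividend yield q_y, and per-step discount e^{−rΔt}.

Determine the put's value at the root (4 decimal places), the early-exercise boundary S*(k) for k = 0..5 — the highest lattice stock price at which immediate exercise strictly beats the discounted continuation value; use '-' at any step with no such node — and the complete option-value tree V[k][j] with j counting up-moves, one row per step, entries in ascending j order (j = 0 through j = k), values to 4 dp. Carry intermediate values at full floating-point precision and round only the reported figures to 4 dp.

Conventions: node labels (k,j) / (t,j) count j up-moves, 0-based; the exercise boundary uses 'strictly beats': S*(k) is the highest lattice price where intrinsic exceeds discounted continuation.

price = 8.7841
boundary = - - - - 71.4682 85.4130
tree:
8.7841
13.4028 3.5248
19.9631 5.9416 0.7623
28.8337 9.8923 1.4273 0.0000
39.9818 16.2142 2.6727 0.0000 0.0000
51.6499 26.0370 5.0047 0.0000 0.0000 0.0000
61.4131 39.9818 9.3713 0.0000 0.0000 0.0000 0.0000

Δt=0.12967, u=1.19512, d=0.83674, q=0.46353, disc=e^(-rΔt)=0.99547
k=6 terminal: V=max(K-S,0) → 61.4131 39.9818 9.3713 0.0000 0.0000 0.0000 0.0000
k=5: j=0 S=59.8001 intr=51.6499 cont=51.2460 V=51.6499[EX]; j=1 S=85.4130 intr=26.0370 cont=25.6762 V=26.0370[EX]; j=2 S=121.9962 intr=0.0000 cont=5.0047 V=5.0047[hold]; j=3 S=174.2484 intr=0.0000 cont=0.0000 V=0.0000[hold]; j=4 S=248.8806 intr=0.0000 cont=0.0000 V=0.0000[hold]; j=5 S=355.4786 intr=0.0000 cont=0.0000 V=0.0000[hold]  S*(5)=85.4130
k=4: j=0 S=71.4682 intr=39.9818 cont=39.5975 V=39.9818[EX]; j=1 S=102.0787 intr=9.3713 cont=16.2142 V=16.2142[hold]; j=2 S=145.8000 intr=0.0000 cont=2.6727 V=2.6727[hold]; j=3 S=208.2475 intr=0.0000 cont=0.0000 V=0.0000[hold]; j=4 S=297.4420 intr=0.0000 cont=0.0000 V=0.0000[hold]  S*(4)=71.4682
k=3: j=0 S=85.4130 intr=26.0370 cont=28.8337 V=28.8337[hold]; j=1 S=121.9962 intr=0.0000 cont=9.8923 V=9.8923[hold]; j=2 S=174.2484 intr=0.0000 cont=1.4273 V=1.4273[hold]; j=3 S=248.8806 intr=0.0000 cont=0.0000 V=0.0000[hold]  S*(3)=-
k=2: j=0 S=102.0787 intr=9.3713 cont=19.9631 V=19.9631[hold]; j=1 S=145.8000 intr=0.0000 cont=5.9416 V=5.9416[hold]; j=2 S=208.2475 intr=0.0000 cont=0.7623 V=0.7623[hold]  S*(2)=-
k=1: j=0 S=121.9962 intr=0.0000 cont=13.4028 V=13.4028[hold]; j=1 S=174.2484 intr=0.0000 cont=3.5248 V=3.5248[hold]  S*(1)=-
k=0: j=0 S=145.8000 intr=0.0000 cont=8.7841 V=8.7841[hold]  S*(0)=-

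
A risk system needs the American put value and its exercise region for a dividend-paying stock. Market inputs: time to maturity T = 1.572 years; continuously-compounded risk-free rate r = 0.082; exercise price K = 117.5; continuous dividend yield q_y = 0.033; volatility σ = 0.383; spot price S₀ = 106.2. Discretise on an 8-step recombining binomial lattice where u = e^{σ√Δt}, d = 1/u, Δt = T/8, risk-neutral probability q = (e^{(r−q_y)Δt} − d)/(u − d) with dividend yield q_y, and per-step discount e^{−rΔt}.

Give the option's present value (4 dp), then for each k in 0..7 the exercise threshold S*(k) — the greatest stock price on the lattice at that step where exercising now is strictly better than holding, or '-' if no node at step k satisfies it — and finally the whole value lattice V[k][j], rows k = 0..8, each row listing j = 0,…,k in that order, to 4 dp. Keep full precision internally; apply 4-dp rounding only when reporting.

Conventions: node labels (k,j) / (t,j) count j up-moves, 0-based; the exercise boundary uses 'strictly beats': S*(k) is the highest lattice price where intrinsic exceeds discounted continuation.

price = 22.9051
boundary = - - 75.6237 63.8152 75.6237 63.8152 75.6237 89.6171
tree:
22.9051
31.4425 14.6418
41.8763 21.4590 7.9217
53.6848 30.5141 12.5999 3.2390
63.6494 41.8763 19.5177 5.7050 0.7394
72.0580 53.6848 29.2314 9.8974 1.4620 0.0000
79.1537 63.6494 41.8763 16.8356 2.8906 0.0000 0.0000
85.1413 72.0580 53.6848 27.8829 5.7152 0.0000 0.0000 0.0000
90.1941 79.1537 63.6494 41.8763 11.3000 0.0000 0.0000 0.0000 0.0000

Δt=0.19650, u=1.18504, d=0.84385, q=0.48601, disc=e^(-rΔt)=0.98402
k=8 terminal: V=max(K-S,0) → 90.1941 79.1537 63.6494 41.8763 11.3000 0.0000 0.0000 0.0000 0.0000
k=7: j=0 S=32.3587 intr=85.1413 cont=83.4724 V=85.1413[EX]; j=1 S=45.4420 intr=72.0580 cont=70.4736 V=72.0580[EX]; j=2 S=63.8152 intr=53.6848 cont=52.2191 V=53.6848[EX]; j=3 S=89.6171 intr=27.8829 cont=26.5840 V=27.8829[EX]; j=4 S=125.8514 intr=0.0000 cont=5.7152 V=5.7152[hold]; j=5 S=176.7359 intr=0.0000 cont=0.0000 V=0.0000[hold]; j=6 S=248.1942 intr=0.0000 cont=0.0000 V=0.0000[hold]; j=7 S=348.5447 intr=0.0000 cont=0.0000 V=0.0000[hold]  S*(7)=89.6171
k=6: j=0 S=38.3463 intr=79.1537 cont=77.5234 V=79.1537[EX]; j=1 S=53.8506 intr=63.6494 cont=62.1193 V=63.6494[EX]; j=2 S=75.6237 intr=41.8763 cont=40.4870 V=41.8763[EX]; j=3 S=106.2000 intr=11.3000 cont=16.8356 V=16.8356[hold]; j=4 S=149.1390 intr=0.0000 cont=2.8906 V=2.8906[hold]; j=5 S=209.4393 intr=0.0000 cont=0.0000 V=0.0000[hold]; j=6 S=294.1203 intr=0.0000 cont=0.0000 V=0.0000[hold]  S*(6)=75.6237
k=5: j=0 S=45.4420 intr=72.0580 cont=70.4736 V=72.0580[EX]; j=1 S=63.8152 intr=53.6848 cont=52.2191 V=53.6848[EX]; j=2 S=89.6171 intr=27.8829 cont=29.2314 V=29.2314[hold]; j=3 S=125.8514 intr=0.0000 cont=9.8974 V=9.8974[hold]; j=4 S=176.7359 intr=0.0000 cont=1.4620 V=1.4620[hold]; j=5 S=248.1942 intr=0.0000 cont=0.0000 V=0.0000[hold]  S*(5)=63.8152
k=4: j=0 S=53.8506 intr=63.6494 cont=62.1193 V=63.6494[EX]; j=1 S=75.6237 intr=41.8763 cont=41.1320 V=41.8763[EX]; j=2 S=106.2000 intr=11.3000 cont=19.5177 V=19.5177[hold]; j=3 S=149.1390 intr=0.0000 cont=5.7050 V=5.7050[hold]; j=4 S=209.4393 intr=0.0000 cont=0.7394 V=0.7394[hold]  S*(4)=75.6237
k=3: j=0 S=63.8152 intr=53.6848 cont=52.2191 V=53.6848[EX]; j=1 S=89.6171 intr=27.8829 cont=30.5141 V=30.5141[hold]; j=2 S=125.8514 intr=0.0000 cont=12.5999 V=12.5999[hold]; j=3 S=176.7359 intr=0.0000 cont=3.2390 V=3.2390[hold]  S*(3)=63.8152
k=2: j=0 S=75.6237 intr=41.8763 cont=41.7454 V=41.8763[EX]; j=1 S=106.2000 intr=11.3000 cont=21.4590 V=21.4590[hold]; j=2 S=149.1390 intr=0.0000 cont=7.9217 V=7.9217[hold]  S*(2)=75.6237
k=1: j=0 S=89.6171 intr=27.8829 cont=31.4425 V=31.4425[hold]; j=1 S=125.8514 intr=0.0000 cont=14.6418 V=14.6418[hold]  S*(1)=-
k=0: j=0 S=106.2000 intr=11.3000 cont=22.9051 V=22.9051[hold]  S*(0)=-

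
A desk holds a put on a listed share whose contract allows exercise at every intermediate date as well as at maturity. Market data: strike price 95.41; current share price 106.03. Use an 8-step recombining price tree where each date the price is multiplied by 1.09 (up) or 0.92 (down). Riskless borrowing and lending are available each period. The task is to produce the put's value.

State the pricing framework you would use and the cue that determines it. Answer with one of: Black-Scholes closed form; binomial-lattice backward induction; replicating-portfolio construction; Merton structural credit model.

framework: binomial-lattice backward induction

Key observation: the exercise right at every one of the 8 steps is what matters: each node needs max(95.41 − S, continuation), which only the stepwise tree valuation starting from spot 106.03 delivers.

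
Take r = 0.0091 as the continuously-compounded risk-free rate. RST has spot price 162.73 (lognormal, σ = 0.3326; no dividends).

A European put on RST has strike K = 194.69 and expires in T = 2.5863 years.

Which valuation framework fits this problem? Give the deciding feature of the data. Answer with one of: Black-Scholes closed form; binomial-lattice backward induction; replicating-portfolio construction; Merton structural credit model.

Key observation: a European-exercise option on RST struck at 194.69 — a GBM underlying with constant parameters — admits an analytic price: the data contain no early exercise, no discrete tree, no debt structure.

framework: Black-Scholes closed form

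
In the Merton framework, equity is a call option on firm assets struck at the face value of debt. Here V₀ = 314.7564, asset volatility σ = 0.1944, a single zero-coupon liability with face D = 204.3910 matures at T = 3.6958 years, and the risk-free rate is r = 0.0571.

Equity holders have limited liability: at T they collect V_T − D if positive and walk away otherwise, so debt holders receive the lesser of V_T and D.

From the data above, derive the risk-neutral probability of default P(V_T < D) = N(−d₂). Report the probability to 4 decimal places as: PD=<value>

PD=0.0626

Apply the equity-as-call identities (strike 204.3910, horizon 3.6958 years):
d₁ = [ln(V₀/D) + (r + σ²/2)T] / (σ√T)
   = [ln(314.7564/204.3910) + (0.0571 + 0.5·0.1944²)·3.6958] / (0.1944·√3.6958)
   = [0.431764 + 0.280865] / 0.373724 = 1.906835
d₂ = d₁ − σ√T = 1.906835 − 0.373724 = 1.533111
risk-neutral PD = N(−d₂) = N(-1.533111) = 0.062624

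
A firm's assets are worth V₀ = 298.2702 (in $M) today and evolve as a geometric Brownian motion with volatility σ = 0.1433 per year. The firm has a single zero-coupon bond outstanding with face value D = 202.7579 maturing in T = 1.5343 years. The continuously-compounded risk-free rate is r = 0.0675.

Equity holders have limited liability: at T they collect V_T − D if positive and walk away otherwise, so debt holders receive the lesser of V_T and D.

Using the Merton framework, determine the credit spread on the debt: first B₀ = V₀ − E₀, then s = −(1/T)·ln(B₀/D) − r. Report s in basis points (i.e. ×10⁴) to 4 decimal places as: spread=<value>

spread=1.2897

Apply the equity-as-call identities (strike 202.7579, horizon 1.5343 years):
d₁ = [ln(V₀/D) + (r + σ²/2)T] / (σ√T)
   = [ln(298.2702/202.7579) + (0.0675 + 0.5·0.1433²)·1.5343] / (0.1433·√1.5343)
   = [0.385987 + 0.119319] / 0.177501 = 2.846773
d₂ = d₁ − σ√T = 2.846773 − 0.177501 = 2.669272
N(d₁) = 0.997792,  N(d₂) = 0.996199,  e^(−rT) = 0.901617
E₀ = V₀·N(d₁) − D·e^(−rT)·N(d₂)
   = 298.2702·0.997792 − 202.7579·0.901617·0.996199 = 115.496363
B₀ = V₀ − E₀ = 298.2702 − 115.496363 = 182.773837
spread = −(1/T)·ln(B₀/D) − r = −(1/1.5343)·ln(182.773837/202.7579) − 0.0675 = 0.00012897
in basis points: 0.00012897 × 10⁴ = 1.2897 bp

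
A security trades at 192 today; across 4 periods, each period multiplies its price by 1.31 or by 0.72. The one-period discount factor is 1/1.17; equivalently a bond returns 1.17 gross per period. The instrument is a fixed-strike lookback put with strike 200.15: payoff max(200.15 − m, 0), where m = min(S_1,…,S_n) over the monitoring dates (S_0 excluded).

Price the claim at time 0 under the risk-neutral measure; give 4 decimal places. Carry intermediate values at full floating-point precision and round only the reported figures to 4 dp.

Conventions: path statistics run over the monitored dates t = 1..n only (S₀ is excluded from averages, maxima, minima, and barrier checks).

price = 13.5382

Risk-neutral up-probability p* = (R−d)/(u−d) = (1.17−0.72)/(1.31−0.72) = 0.7627; the claim prices as the p*-weighted sum of path payoffs discounted by R^4.
Enumerate all 2^4 = 16 price paths (U = up ×1.31, D = down ×0.72); each path with k up-moves has probability p*^k·(1−p*)^(4−k).
DDDD: m=51.5978, payoff=148.5522, prob=0.003170
UDDD: m=93.8793, payoff=106.2707, prob=0.010190
DUDD: m=93.8793, payoff=106.2707, prob=0.010190
UUDD: m=170.8082, payoff=29.3418, prob=0.032755
DDUD: m=93.8793, payoff=106.2707, prob=0.010190
UDUD: m=170.8082, payoff=29.3418, prob=0.032755
DUUD: m=138.2400, payoff=61.9100, prob=0.032755
UUUD: m=251.5200, payoff=0.0000, prob=0.105283
DDDU: m=71.6636, payoff=128.4864, prob=0.010190
UDDU: m=130.3880, payoff=69.7620, prob=0.032755
DUDU: m=130.3880, payoff=69.7620, prob=0.032755
UUDU: m=237.2337, payoff=0.0000, prob=0.105283
DDUU: m=99.5328, payoff=100.6172, prob=0.032755
UDUU: m=181.0944, payoff=19.0556, prob=0.105283
DUUU: m=138.2400, payoff=61.9100, prob=0.105283
UUUU: m=251.5200, payoff=0.0000, prob=0.338409
Price = Σ prob·payoff / R^4 = 25.369112 / 1.873887 = 13.5382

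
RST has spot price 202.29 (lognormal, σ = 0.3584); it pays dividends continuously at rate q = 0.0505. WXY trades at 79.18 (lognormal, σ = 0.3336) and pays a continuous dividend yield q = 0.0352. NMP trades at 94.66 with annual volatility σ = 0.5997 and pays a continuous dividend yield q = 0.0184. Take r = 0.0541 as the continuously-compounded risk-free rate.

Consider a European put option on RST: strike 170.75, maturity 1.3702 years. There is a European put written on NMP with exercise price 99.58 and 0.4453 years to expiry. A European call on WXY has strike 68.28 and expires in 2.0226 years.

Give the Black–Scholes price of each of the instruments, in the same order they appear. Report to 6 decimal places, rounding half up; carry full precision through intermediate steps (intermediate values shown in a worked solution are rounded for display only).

price(RST put K=170.75) = 16.160444
price(NMP put K=99.58) = 16.870686
price(WXY call K=68.28) = 19.861698

[RST put K=170.75]
σ√T = 0.3584·√1.3702 = 0.419527
d₁ = (ln(S/K) + (r−q+σ²/2)T) / (σ√T) = (ln(202.29/170.75) + (0.0541−0.0505+0.3584²/2)·1.3702) / 0.419527 = (0.169502 + 0.092934) / 0.419527 = 0.625552
d₂ = d₁ − σ√T = 0.625552 − 0.419527 = 0.206025
e^{−rT} = 0.928553
e^{−qT} = 0.933145
N(−d₁) = 0.265804,  N(−d₂) = 0.418386
price = K·e^{−rT}·N(−d₂) − S·e^{−qT}·N(−d₁) = 66.335230 − 50.174786 = 16.160444
[NMP put K=99.58]
σ√T = 0.5997·√0.4453 = 0.400185
d₁ = (ln(S/K) + (r−q+σ²/2)T) / (σ√T) = (ln(94.66/99.58) + (0.0541−0.0184+0.5997²/2)·0.4453) / 0.400185 = (-0.050670 + 0.095971) / 0.400185 = 0.113201
d₂ = d₁ − σ√T = 0.113201 − 0.400185 = -0.286984
e^{−rT} = 0.976197
e^{−qT} = 0.991840
N(−d₁) = 0.454936,  N(−d₂) = 0.612938
price = K·e^{−rT}·N(−d₂) − S·e^{−qT}·N(−d₁) = 59.583488 − 42.712802 = 16.870686
[WXY call K=68.28]
σ√T = 0.3336·√2.0226 = 0.474440
d₁ = (ln(S/K) + (r−q+σ²/2)T) / (σ√T) = (ln(79.18/68.28) + (0.0541−0.0352+0.3336²/2)·2.0226) / 0.474440 = (0.148107 + 0.150774) / 0.474440 = 0.629965
d₂ = d₁ − σ√T = 0.629965 − 0.474440 = 0.155525
e^{−rT} = 0.896351
e^{−qT} = 0.931280
N(d₁) = 0.735641,  N(d₂) = 0.561796
price = S·e^{−qT}·N(d₁) − K·e^{−rT}·N(d₂) = 54.245259 − 34.383561 = 19.861698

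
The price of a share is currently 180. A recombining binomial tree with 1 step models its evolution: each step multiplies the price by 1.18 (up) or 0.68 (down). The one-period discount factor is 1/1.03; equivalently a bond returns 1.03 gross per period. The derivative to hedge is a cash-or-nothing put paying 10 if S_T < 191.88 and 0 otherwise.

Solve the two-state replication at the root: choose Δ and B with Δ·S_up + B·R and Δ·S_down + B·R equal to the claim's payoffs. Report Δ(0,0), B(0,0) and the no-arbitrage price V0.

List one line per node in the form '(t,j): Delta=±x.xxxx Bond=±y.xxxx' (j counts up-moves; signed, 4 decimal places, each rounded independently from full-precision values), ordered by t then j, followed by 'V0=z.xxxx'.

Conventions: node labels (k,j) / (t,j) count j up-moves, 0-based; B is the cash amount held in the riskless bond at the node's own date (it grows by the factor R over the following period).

No-arbitrage ⇒ martingale measure with p* = (R−d)/(u−d) = 0.7000.
Payoffs at expiry: V(1,0)=10.0000, V(1,1)=0.0000
Node (0,0) S=180.0000: V=(p*·0.0000+(1−p*)·10.0000)/1.03=2.9126; Δ=(0.0000−10.0000)/(212.4000−122.4000)=-0.1111; B=V−Δ·S=22.9126
Sanity check at the root: Δ(0,0)·S0 + B(0,0) reproduces V0 = 2.9126.

(0,0): Delta=-0.1111 Bond=22.9126
V0=2.9126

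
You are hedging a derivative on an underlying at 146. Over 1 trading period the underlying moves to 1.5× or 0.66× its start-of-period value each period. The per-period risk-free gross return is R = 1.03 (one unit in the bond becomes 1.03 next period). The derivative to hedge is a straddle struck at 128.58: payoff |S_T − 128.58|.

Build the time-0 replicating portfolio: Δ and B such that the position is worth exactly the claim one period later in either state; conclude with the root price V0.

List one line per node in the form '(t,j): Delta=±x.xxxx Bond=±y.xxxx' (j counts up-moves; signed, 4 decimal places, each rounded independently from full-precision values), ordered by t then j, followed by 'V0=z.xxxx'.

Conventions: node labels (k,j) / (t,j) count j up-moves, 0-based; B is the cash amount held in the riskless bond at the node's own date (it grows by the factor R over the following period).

(0,0): Delta=0.4746 Bond=-13.1151
V0=56.1706

Under the risk-neutral measure, an up-move has probability p* = (R−d)/(u−d) = 0.4405 and values discount at R = 1.03.
Terminal payoffs: V(1,0)=32.2200, V(1,1)=90.4200
  t=0,j=0: stock 146.0000 → up 219.0000 (V=90.4200), down 96.3600 (V=32.2200). Price 56.1706; hedge Δ=0.4746, bond B=-13.1151.
As a check, the time-0 holding Δ(0,0)·S0 + B(0,0) comes to 56.1706 — exactly V0.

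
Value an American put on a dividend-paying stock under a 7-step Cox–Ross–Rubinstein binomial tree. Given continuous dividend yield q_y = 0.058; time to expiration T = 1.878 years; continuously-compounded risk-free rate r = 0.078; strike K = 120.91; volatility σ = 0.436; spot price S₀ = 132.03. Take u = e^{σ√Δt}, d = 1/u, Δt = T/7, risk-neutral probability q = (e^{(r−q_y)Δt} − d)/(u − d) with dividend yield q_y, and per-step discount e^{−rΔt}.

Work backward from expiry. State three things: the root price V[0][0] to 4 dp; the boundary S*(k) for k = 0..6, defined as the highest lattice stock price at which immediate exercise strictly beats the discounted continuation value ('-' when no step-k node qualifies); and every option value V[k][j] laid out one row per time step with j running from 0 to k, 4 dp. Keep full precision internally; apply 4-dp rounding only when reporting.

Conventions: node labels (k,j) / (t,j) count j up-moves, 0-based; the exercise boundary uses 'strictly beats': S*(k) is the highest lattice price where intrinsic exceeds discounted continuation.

price = 21.4418
boundary = - - - 67.0564 53.5011 67.0564 84.0461
tree:
21.4418
30.0343 12.1694
40.8909 18.4553 5.2229
53.8536 27.2992 8.7440 1.2578
67.4089 39.1320 14.4267 2.3593 0.0000
78.2241 53.8536 23.3568 4.4254 0.0000 0.0000
86.8529 67.4089 36.8639 8.3007 0.0000 0.0000 0.0000
93.7375 78.2241 53.8536 15.5696 0.0000 0.0000 0.0000 0.0000

Δt=0.26829  u=1.25336  d=0.79785  q=0.45559  discount=0.97929
step 7 (expiry): payoffs max(K−S,0) = 93.7375 78.2241 53.8536 15.5696 0.0000 0.0000 0.0000 0.0000
step 6: (k=6,j=0): S=34.0571, K−S=86.8529, hold=84.8749 ⇒ V=86.8529 exercise | (k=6,j=1): S=53.5011, K−S=67.4089, hold=65.7311 ⇒ V=67.4089 exercise | (k=6,j=2): S=84.0461, K−S=36.8639, hold=35.6577 ⇒ V=36.8639 exercise | (k=6,j=3): S=132.0300, K−S=0.0000, hold=8.3007 ⇒ V=8.3007 continue | (k=6,j=4): S=207.4091, K−S=0.0000, hold=0.0000 ⇒ V=0.0000 continue | (k=6,j=5): S=325.8238, K−S=0.0000, hold=0.0000 ⇒ V=0.0000 continue | (k=6,j=6): S=511.8443, K−S=0.0000, hold=0.0000 ⇒ V=0.0000 continue  boundary S*=84.0461
step 5: (k=5,j=0): S=42.6859, K−S=78.2241, hold=76.3792 ⇒ V=78.2241 exercise | (k=5,j=1): S=67.0564, K−S=53.8536, hold=52.3851 ⇒ V=53.8536 exercise | (k=5,j=2): S=105.3404, K−S=15.5696, hold=23.3568 ⇒ V=23.3568 continue | (k=5,j=3): S=165.4818, K−S=0.0000, hold=4.4254 ⇒ V=4.4254 continue | (k=5,j=4): S=259.9592, K−S=0.0000, hold=0.0000 ⇒ V=0.0000 continue | (k=5,j=5): S=408.3761, K−S=0.0000, hold=0.0000 ⇒ V=0.0000 continue  boundary S*=67.0564
step 4: (k=4,j=0): S=53.5011, K−S=67.4089, hold=65.7311 ⇒ V=67.4089 exercise | (k=4,j=1): S=84.0461, K−S=36.8639, hold=39.1320 ⇒ V=39.1320 continue | (k=4,j=2): S=132.0300, K−S=0.0000, hold=14.4267 ⇒ V=14.4267 continue | (k=4,j=3): S=207.4091, K−S=0.0000, hold=2.3593 ⇒ V=2.3593 continue | (k=4,j=4): S=325.8238, K−S=0.0000, hold=0.0000 ⇒ V=0.0000 continue  boundary S*=53.5011
step 3: (k=3,j=0): S=67.0564, K−S=53.8536, hold=53.3970 ⇒ V=53.8536 exercise | (k=3,j=1): S=105.3404, K−S=15.5696, hold=27.2992 ⇒ V=27.2992 continue | (k=3,j=2): S=165.4818, K−S=0.0000, hold=8.7440 ⇒ V=8.7440 continue | (k=3,j=3): S=259.9592, K−S=0.0000, hold=1.2578 ⇒ V=1.2578 continue  boundary S*=67.0564
step 2: (k=2,j=0): S=84.0461, K−S=36.8639, hold=40.8909 ⇒ V=40.8909 continue | (k=2,j=1): S=132.0300, K−S=0.0000, hold=18.4553 ⇒ V=18.4553 continue | (k=2,j=2): S=207.4091, K−S=0.0000, hold=5.2229 ⇒ V=5.2229 continue  boundary S*=-
step 1: (k=1,j=0): S=105.3404, K−S=15.5696, hold=30.0343 ⇒ V=30.0343 continue | (k=1,j=1): S=165.4818, K−S=0.0000, hold=12.1694 ⇒ V=12.1694 continue  boundary S*=-
step 0: (k=0,j=0): S=132.0300, K−S=0.0000, hold=21.4418 ⇒ V=21.4418 continue  boundary S*=-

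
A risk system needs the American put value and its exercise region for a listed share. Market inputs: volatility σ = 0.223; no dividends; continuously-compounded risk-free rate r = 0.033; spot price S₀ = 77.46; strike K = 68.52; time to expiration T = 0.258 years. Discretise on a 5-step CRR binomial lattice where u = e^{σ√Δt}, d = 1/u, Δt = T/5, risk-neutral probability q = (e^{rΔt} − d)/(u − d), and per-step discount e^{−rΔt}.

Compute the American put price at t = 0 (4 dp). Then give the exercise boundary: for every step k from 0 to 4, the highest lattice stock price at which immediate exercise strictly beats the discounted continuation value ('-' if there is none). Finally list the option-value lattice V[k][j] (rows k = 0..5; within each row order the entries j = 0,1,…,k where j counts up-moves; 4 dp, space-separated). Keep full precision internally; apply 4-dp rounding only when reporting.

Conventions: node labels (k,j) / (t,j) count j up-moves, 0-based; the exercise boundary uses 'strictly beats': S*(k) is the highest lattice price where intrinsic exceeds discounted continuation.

Δt=0.05160, u=1.05196, d=0.95061, q=0.50415, disc=e^(-rΔt)=0.99830
k=5 terminal: V=max(K-S,0) → 8.3916 1.9806 0.0000 0.0000 0.0000 0.0000
k=4: j=0 S=63.2527 intr=5.2673 cont=5.1507 V=5.2673[EX]; j=1 S=69.9968 intr=0.0000 cont=0.9804 V=0.9804[hold]; j=2 S=77.4600 intr=0.0000 cont=0.0000 V=0.0000[hold]; j=3 S=85.7189 intr=0.0000 cont=0.0000 V=0.0000[hold]; j=4 S=94.8584 intr=0.0000 cont=0.0000 V=0.0000[hold]  S*(4)=63.2527
k=3: j=0 S=66.5394 intr=1.9806 cont=3.1008 V=3.1008[hold]; j=1 S=73.6339 intr=0.0000 cont=0.4853 V=0.4853[hold]; j=2 S=81.4849 intr=0.0000 cont=0.0000 V=0.0000[hold]; j=3 S=90.1729 intr=0.0000 cont=0.0000 V=0.0000[hold]  S*(3)=-
k=2: j=0 S=69.9968 intr=0.0000 cont=1.7791 V=1.7791[hold]; j=1 S=77.4600 intr=0.0000 cont=0.2402 V=0.2402[hold]; j=2 S=85.7189 intr=0.0000 cont=0.0000 V=0.0000[hold]  S*(2)=-
k=1: j=0 S=73.6339 intr=0.0000 cont=1.0016 V=1.0016[hold]; j=1 S=81.4849 intr=0.0000 cont=0.1189 V=0.1189[hold]  S*(1)=-
k=0: j=0 S=77.4600 intr=0.0000 cont=0.5556 V=0.5556[hold]  S*(0)=-

price = 0.5556
boundary = - - - - 63.2527
tree:
0.5556
1.0016 0.1189
1.7791 0.2402 0.0000
3.1008 0.4853 0.0000 0.0000
5.2673 0.9804 0.0000 0.0000 0.0000
8.3916 1.9806 0.0000 0.0000 0.0000 0.0000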